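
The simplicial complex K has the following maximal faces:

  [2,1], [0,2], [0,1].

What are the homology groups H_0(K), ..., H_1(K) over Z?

K has 3 vertices, 3 edges.
rank ∂_0 = 0, rank ∂_1 = 2 ⇒ b_0 = 3 − 0 − 2 = 1; all invariant factors of ∂_1 are 1 so no torsion. So H_0 = Z.
rank ∂_1 = 2, rank ∂_2 = 0 ⇒ b_1 = 3 − 2 − 0 = 1. So H_1 = Z.

H_0 ≅ Z,  H_1 ≅ Z.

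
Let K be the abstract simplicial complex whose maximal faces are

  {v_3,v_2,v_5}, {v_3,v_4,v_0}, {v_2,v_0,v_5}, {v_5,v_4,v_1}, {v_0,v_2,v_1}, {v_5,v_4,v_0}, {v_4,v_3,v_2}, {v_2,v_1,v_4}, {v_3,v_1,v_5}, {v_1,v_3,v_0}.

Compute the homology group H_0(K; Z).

Take the total order v_0 < v_1 < v_2 < v_3 < v_4 < v_5 on the vertex set. Then K (dimension 2) consists of the simplices:

  0-simplices (6): [v_0], [v_1], [v_2], [v_3], [v_4], [v_5]
  1-simplices (15): (15 of them)
  2-simplices (10): [v_0,v_1,v_2], [v_0,v_1,v_3], [v_0,v_2,v_5], [v_0,v_3,v_4], [v_0,v_4,v_5], [v_1,v_2,v_4], [v_1,v_3,v_5], [v_1,v_4,v_5], [v_2,v_3,v_4], [v_2,v_3,v_5]

so the chain groups are C_0 ≅ Z^6, C_1 ≅ Z^15, C_2 ≅ Z^10.

Boundary ∂_1: C_1 → C_0 maps an edge to its endpoints' difference, ∂[p,q] = q − p. For instance
  ∂[v_4,v_5] = [v_5] − [v_4].
The 6×15 boundary matrix has rank 5 and Smith normal form diag(1,1,1,1,1).

The boundary map ∂_2: C_2 → C_1 acts by ∂[p,q,r] = [q,r] − [p,r] + [p,q]. For instance
  ∂[v_0,v_1,v_3] = [v_1,v_3] − [v_0,v_3] + [v_0,v_1],
  ∂[v_1,v_3,v_5] = [v_3,v_5] − [v_1,v_5] + [v_1,v_3].
The resulting 15×10 matrix has rank 10, and its Smith normal form has invariant factors (1,1,1,1,1,1,1,1,1,2).

Now H_k = ker ∂_k / im ∂_{k+1}, so:

  H_0: rank C_0 − rank ∂_1 = 6 − 5 = 1, and the invariant factors of ∂_1 are all 1, so H_0 = Z.

H_0 ≅ Z.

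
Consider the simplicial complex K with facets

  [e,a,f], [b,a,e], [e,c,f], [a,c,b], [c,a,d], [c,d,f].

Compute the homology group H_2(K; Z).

H_2 = 0.

Fix the vertex order a < b < c < d < e < f and write every simplex with vertices in increasing order. Then dim K = 2 and the simplices of K are:

  0-simplices (6): a, b, c, d, e, f
  1-simplices (12): ab, ac, ad, ae, af, bc, be, cd, ce, cf, df, ef
  2-simplices (6): abc, abe, acd, aef, cdf, cef

so the chain groups are C_0 ≅ Z^6, C_1 ≅ Z^12, C_2 ≅ Z^6.

Boundary ∂_1: C_1 → C_0 sends each edge [p,q] (with p < q) to q − p.
As a 6×12 matrix over Z this has rank 5, with invariant factors (1,1,1,1,1).

Boundary ∂_2: C_2 → C_1 maps a triangle to the signed sum of its edges. For instance
  ∂abc = bc − ac + ab,
  ∂cef = ef − cf + ce.
This gives a 12×6 integer matrix of rank 6; reducing to Smith normal form yields diagonal entries (1,1,1,1,1,1).

Now H_k = ker ∂_k / im ∂_{k+1}, so:

  H_2: rank ker ∂_2 − rank ∂_3 = (6 − 6) − 0 = 0, and there is no ∂_3, so H_2 ≅ 0.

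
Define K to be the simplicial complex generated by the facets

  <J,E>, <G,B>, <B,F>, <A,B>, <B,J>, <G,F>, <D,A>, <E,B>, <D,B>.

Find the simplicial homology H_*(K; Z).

H_0 ≅ Z,  H_1 ≅ Z^3.

K has 7 vertices, 9 edges.
rank ∂_0 = 0, rank ∂_1 = 6 ⇒ b_0 = 7 − 0 − 6 = 1; all invariant factors of ∂_1 are 1 so no torsion. So H_0 ≅ Z.
rank ∂_1 = 6, rank ∂_2 = 0 ⇒ b_1 = 9 − 6 − 0 = 3. So H_1 ≅ Z^3.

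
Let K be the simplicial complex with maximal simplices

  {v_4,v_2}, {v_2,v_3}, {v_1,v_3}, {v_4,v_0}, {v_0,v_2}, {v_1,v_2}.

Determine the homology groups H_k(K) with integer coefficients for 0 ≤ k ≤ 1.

Fix the vertex order v_0 < v_1 < v_2 < v_3 < v_4 and write every simplex with vertices in increasing order. Then dim K = 1 and the simplices of K are:

  0-simplices (5): [v_0], [v_1], [v_2], [v_3], [v_4]
  1-simplices (6): [v_0,v_2], [v_0,v_4], [v_1,v_2], [v_1,v_3], [v_2,v_3], [v_2,v_4]

so the chain groups are C_0 ≅ Z^5, C_1 ≅ Z^6.

∂_1: C_1 → C_0 maps an edge to its endpoints' difference, ∂[p,q] = q − p. For instance
  ∂[v_1,v_3] = [v_3] − [v_1].
This gives a 5×6 integer matrix of rank 4; reducing to Smith normal form yields diagonal entries (1,1,1,1).

Now H_k = ker ∂_k / im ∂_{k+1}, so:

  H_0: rank C_0 − rank ∂_1 = 5 − 4 = 1, and the invariant factors of ∂_1 are all 1, so H_0 ≅ Z.
  H_1: rank ker ∂_1 − rank ∂_2 = (6 − 4) − 0 = 2, and there is no ∂_2, so H_1 ≅ Z^2.

H_0 ≅ Z,  H_1 ≅ Z^2.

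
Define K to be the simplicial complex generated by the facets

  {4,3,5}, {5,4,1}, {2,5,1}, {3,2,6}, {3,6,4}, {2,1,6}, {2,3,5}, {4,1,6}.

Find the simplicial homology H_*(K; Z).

H_0 ≅ Z,  H_1 = 0,  H_2 ≅ Z.

Take the total order 1 < 2 < 3 < 4 < 5 < 6 on the vertex set. Then K (dimension 2) consists of the simplices:

  0-simplices (6): [1], [2], [3], [4], [5], [6]
  1-simplices (12): [1,2], [1,4], [1,5], [1,6], [2,3], [2,5], [2,6], [3,4], [3,5], [3,6], [4,5], [4,6]
  2-simplices (8): [1,2,5], [1,2,6], [1,4,5], [1,4,6], [2,3,5], [2,3,6], [3,4,5], [3,4,6]

so the chain groups are C_0 ≅ Z^6, C_1 ≅ Z^12, C_2 ≅ Z^8.

∂_1: C_1 → C_0 sends each edge [p,q] (with p < q) to q − p. For instance
  ∂[2,3] = [3] − [2].
This gives a 6×12 integer matrix of rank 5; reducing to Smith normal form yields diagonal entries (1,1,1,1,1).

The boundary map ∂_2: C_2 → C_1 sends each 2-simplex [p,q,r] to [q,r] − [p,r] + [p,q]. For instance
  ∂[1,4,5] = [4,5] − [1,5] + [1,4],
  ∂[3,4,5] = [4,5] − [3,5] + [3,4].
As a 12×8 matrix over Z this has rank 7, with invariant factors (1,1,1,1,1,1,1).

Reading off H_k = ker ∂_k / im ∂_{k+1}:

  H_0: rank C_0 − rank ∂_1 = 6 − 5 = 1, and the invariant factors of ∂_1 are all 1, so H_0 = Z.
  H_1: rank ker ∂_1 − rank ∂_2 = (12 − 5) − 7 = 0, and the invariant factors of ∂_2 are all 1, so H_1 = 0.
  H_2: rank ker ∂_2 − rank ∂_3 = (8 − 7) − 0 = 1, and there is no ∂_3, so H_2 = Z.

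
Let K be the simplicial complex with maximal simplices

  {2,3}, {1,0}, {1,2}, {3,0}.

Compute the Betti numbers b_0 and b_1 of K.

Fix the vertex order 0 < 1 < 2 < 3 and write every simplex with vertices in increasing order. Then dim K = 1 and the simplices of K are:

  0-simplices (4): [0], [1], [2], [3]
  1-simplices (4): [0,1], [0,3], [1,2], [2,3]

Hence C_0 ≅ Z^4, C_1 ≅ Z^4.

∂_1: C_1 → C_0 maps an edge to its endpoints' difference, ∂[p,q] = q − p. For instance
  ∂[2,3] = [3] − [2].
As a 4×4 matrix over Z this has rank 3, with invariant factors (1,1,1).

Now H_k = ker ∂_k / im ∂_{k+1}, so:

  H_0: rank C_0 − rank ∂_1 = 4 − 3 = 1, and the invariant factors of ∂_1 are all 1, so H_0 ≅ Z.
  H_1: rank ker ∂_1 − rank ∂_2 = (4 − 3) − 0 = 1, and there is no ∂_2, so H_1 ≅ Z.

(K is a triangulation of the circle S^1.)

Hence the Betti numbers are b_0 = 1, b_1 = 1.

b_0 = 1, b_1 = 1.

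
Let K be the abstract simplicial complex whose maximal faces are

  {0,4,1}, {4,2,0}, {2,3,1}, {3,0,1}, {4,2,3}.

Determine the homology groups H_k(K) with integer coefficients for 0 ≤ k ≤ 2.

H_0 = Z,  H_1 = Z,  H_2 = 0.

Take the total order 0 < 1 < 2 < 3 < 4 on the vertex set. Then K (dimension 2) consists of the simplices:

  0-simplices (5): [0], [1], [2], [3], [4]
  1-simplices (10): [0,1], [0,2], [0,3], [0,4], [1,2], [1,3], [1,4], [2,3], [2,4], [3,4]
  2-simplices (5): [0,1,3], [0,1,4], [0,2,4], [1,2,3], [2,3,4]

so the chain groups are C_0 ≅ Z^5, C_1 ≅ Z^10, C_2 ≅ Z^5.

Boundary ∂_1: C_1 → C_0 maps an edge to its endpoints' difference, ∂[p,q] = q − p. For instance
  ∂[1,2] = [2] − [1].
This gives a 5×10 integer matrix of rank 4; reducing to Smith normal form yields diagonal entries (1,1,1,1).

The boundary map ∂_2: C_2 → C_1 sends each 2-simplex [p,q,r] to [q,r] − [p,r] + [p,q]. For instance
  ∂[0,1,3] = [1,3] − [0,3] + [0,1],
  ∂[0,2,4] = [2,4] − [0,4] + [0,2].
As a 10×5 matrix over Z this has rank 5, with invariant factors (1,1,1,1,1).

Reading off H_k = ker ∂_k / im ∂_{k+1}:

  H_0: rank C_0 − rank ∂_1 = 5 − 4 = 1, and the invariant factors of ∂_1 are all 1, so H_0 ≅ Z.
  H_1: rank ker ∂_1 − rank ∂_2 = (10 − 4) − 5 = 1, and the invariant factors of ∂_2 are all 1, so H_1 ≅ Z.
  H_2: rank ker ∂_2 − rank ∂_3 = (5 − 5) − 0 = 0, and there is no ∂_3, so H_2 ≅ 0.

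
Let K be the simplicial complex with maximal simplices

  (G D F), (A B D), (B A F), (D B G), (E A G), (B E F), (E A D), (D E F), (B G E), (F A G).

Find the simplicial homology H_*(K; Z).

H_0 = Z,  H_1 = Z/2Z,  H_2 = 0.

Take the total order A < B < D < E < F < G on the vertex set. Then K (dimension 2) consists of the simplices:

  0-simplices (6): A, B, D, E, F, G
  1-simplices (15): AB, AD, AE, AF, AG, BD, BE, BF, BG, DE, DF, DG, EF, EG, FG
  2-simplices (10): ABD, ABF, ADE, AEG, AFG, BDG, BEF, BEG, DEF, DFG

Hence C_0 ≅ Z^6, C_1 ≅ Z^15, C_2 ≅ Z^10.

The boundary map ∂_1: C_1 → C_0 is given by ∂[p,q] = [q] − [p]. For instance
  ∂AF = F − A.
The 6×15 boundary matrix has rank 5 and Smith normal form diag(1,1,1,1,1).

Boundary ∂_2: C_2 → C_1 sends each 2-simplex [p,q,r] to [q,r] − [p,r] + [p,q]. For instance
  ∂ADE = DE − AE + AD,
  ∂AEG = EG − AG + AE.
This gives a 15×10 integer matrix of rank 10; reducing to Smith normal form yields diagonal entries (1,1,1,1,1,1,1,1,1,2).

From H_k ≅ ker(∂_k) / im(∂_{k+1}) we obtain:

  H_0: rank C_0 − rank ∂_1 = 6 − 5 = 1, and the invariant factors of ∂_1 are all 1, so H_0 = Z.
  H_1: rank ker ∂_1 − rank ∂_2 = (15 − 5) − 10 = 0, and ∂_2 has invariant factor 2 > 1, so H_1 = Z/2Z.
  H_2: rank ker ∂_2 − rank ∂_3 = (10 − 10) − 0 = 0, and there is no ∂_3, so H_2 = 0.

As a check, the Euler characteristic is 6 − 15 + 10 = 1, which agrees with 1 − 0 + 0 = 1.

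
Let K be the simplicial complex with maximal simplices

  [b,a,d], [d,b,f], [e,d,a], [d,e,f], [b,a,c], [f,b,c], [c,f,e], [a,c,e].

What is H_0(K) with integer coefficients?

H_0 = Z.

K has 6 vertices, 12 edges, 8 triangles.
rank ∂_0 = 0, rank ∂_1 = 5 ⇒ b_0 = 6 − 0 − 5 = 1; all invariant factors of ∂_1 are 1 so no torsion. So H_0 = Z.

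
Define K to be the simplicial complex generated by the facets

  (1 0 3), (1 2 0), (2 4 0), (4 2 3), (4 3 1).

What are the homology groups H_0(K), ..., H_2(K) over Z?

H_0 = Z,  H_1 = Z,  H_2 = 0.

K has 5 vertices, 10 edges, 5 triangles.
rank ∂_0 = 0, rank ∂_1 = 4 ⇒ b_0 = 5 − 0 − 4 = 1; all invariant factors of ∂_1 are 1 so no torsion. So H_0 ≅ Z.
rank ∂_1 = 4, rank ∂_2 = 5 ⇒ b_1 = 10 − 4 − 5 = 1; all invariant factors of ∂_2 are 1 so no torsion. So H_1 ≅ Z.
rank ∂_2 = 5, rank ∂_3 = 0 ⇒ b_2 = 5 − 5 − 0 = 0. So H_2 ≅ 0.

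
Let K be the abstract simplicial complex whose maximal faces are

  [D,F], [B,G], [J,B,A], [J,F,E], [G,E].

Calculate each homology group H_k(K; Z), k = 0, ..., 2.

H_0 ≅ Z,  H_1 ≅ Z,  H_2 = 0.

We work with the vertex ordering A < B < D < E < F < G < J. The simplices of K, each written with vertices in increasing order, are:

  0-simplices (7): A, B, D, E, F, G, J
  1-simplices (9): AB, AJ, BG, BJ, DF, EF, EG, EJ, FJ
  2-simplices (2): ABJ, EFJ

giving chain groups C_0 ≅ Z^7, C_1 ≅ Z^9, C_2 ≅ Z^2.

Boundary ∂_1: C_1 → C_0 maps an edge to its endpoints' difference, ∂[p,q] = q − p. For instance
  ∂BJ = J − B.
The resulting 7×9 matrix has rank 6, and its Smith normal form has invariant factors (1,1,1,1,1,1).

∂_2: C_2 → C_1 sends each 2-simplex [p,q,r] to [q,r] − [p,r] + [p,q]. For instance
  ∂ABJ = BJ − AJ + AB,
  ∂EFJ = FJ − EJ + EF.
The 9×2 boundary matrix has rank 2 and Smith normal form diag(1,1).

Reading off H_k = ker ∂_k / im ∂_{k+1}:

  H_0: rank C_0 − rank ∂_1 = 7 − 6 = 1, and the invariant factors of ∂_1 are all 1, so H_0 = Z.
  H_1: rank ker ∂_1 − rank ∂_2 = (9 − 6) − 2 = 1, and the invariant factors of ∂_2 are all 1, so H_1 = Z.
  H_2: rank ker ∂_2 − rank ∂_3 = (2 − 2) − 0 = 0, and there is no ∂_3, so H_2 = 0.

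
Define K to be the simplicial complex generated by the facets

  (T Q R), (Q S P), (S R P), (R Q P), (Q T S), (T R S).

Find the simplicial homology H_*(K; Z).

Order the vertices as P < Q < R < S < T. Listing each simplex with vertices in this order, K has dimension 2 with simplices:

  0-simplices (5): P, Q, R, S, T
  1-simplices (9): PQ, PR, PS, QR, QS, QT, RS, RT, ST
  2-simplices (6): PQR, PQS, PRS, QRT, QST, RST

so the chain groups are C_0 ≅ Z^5, C_1 ≅ Z^9, C_2 ≅ Z^6.

∂_1: C_1 → C_0 sends each edge [p,q] (with p < q) to q − p. For instance
  ∂ST = T − S.
The resulting 5×9 matrix has rank 4, and its Smith normal form has invariant factors (1,1,1,1).

Boundary ∂_2: C_2 → C_1 acts by ∂[p,q,r] = [q,r] − [p,r] + [p,q]. For instance
  ∂QRT = RT − QT + QR,
  ∂PRS = RS − PS + PR.
The resulting 9×6 matrix has rank 5, and its Smith normal form has invariant factors (1,1,1,1,1).

Now H_k = ker ∂_k / im ∂_{k+1}, so:

  H_0: rank C_0 − rank ∂_1 = 5 − 4 = 1, and the invariant factors of ∂_1 are all 1, so H_0 ≅ Z.
  H_1: rank ker ∂_1 − rank ∂_2 = (9 − 4) − 5 = 0, and the invariant factors of ∂_2 are all 1, so H_1 ≅ 0.
  H_2: rank ker ∂_2 − rank ∂_3 = (6 − 5) − 0 = 1, and there is no ∂_3, so H_2 ≅ Z.

H_0 = Z,  H_1 = 0,  H_2 = Z.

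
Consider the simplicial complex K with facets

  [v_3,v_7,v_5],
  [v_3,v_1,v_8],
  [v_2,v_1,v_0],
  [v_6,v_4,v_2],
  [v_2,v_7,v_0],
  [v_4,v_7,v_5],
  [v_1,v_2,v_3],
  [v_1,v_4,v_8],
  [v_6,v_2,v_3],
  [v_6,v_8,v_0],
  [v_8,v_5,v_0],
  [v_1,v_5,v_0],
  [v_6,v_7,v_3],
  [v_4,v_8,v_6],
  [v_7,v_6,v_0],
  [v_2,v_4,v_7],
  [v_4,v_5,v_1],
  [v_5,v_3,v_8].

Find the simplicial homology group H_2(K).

H_2 ≅ 0.

Order the vertices as v_0 < v_1 < v_2 < v_3 < v_4 < v_5 < v_6 < v_7 < v_8. Listing each simplex with vertices in this order, K has dimension 2 with simplices:

  0-simplices (9): [v_0], [v_1], [v_2], [v_3], [v_4], [v_5], [v_6], [v_7], [v_8]
  1-simplices (27): (27 of them)
  2-simplices (18): (18 of them)

Hence C_0 ≅ Z^9, C_1 ≅ Z^27, C_2 ≅ Z^18.

The boundary map ∂_1: C_1 → C_0 maps an edge to its endpoints' difference, ∂[p,q] = q − p. For instance
  ∂[v_2,v_7] = [v_7] − [v_2].
This gives a 9×27 integer matrix of rank 8; reducing to Smith normal form yields diagonal entries (1,1,1,1,1,1,1,1).

The boundary map ∂_2: C_2 → C_1 maps a triangle to the signed sum of its edges. For instance
  ∂[v_3,v_6,v_7] = [v_6,v_7] − [v_3,v_7] + [v_3,v_6],
  ∂[v_0,v_1,v_5] = [v_1,v_5] − [v_0,v_5] + [v_0,v_1].
As a 27×18 matrix over Z this has rank 18, with invariant factors (1,1,1,1,1,1,1,1,1,1,1,1,1,1,1,1,1,2).

From H_k ≅ ker(∂_k) / im(∂_{k+1}) we obtain:

  H_2: rank ker ∂_2 − rank ∂_3 = (18 − 18) − 0 = 0, and there is no ∂_3, so H_2 = 0.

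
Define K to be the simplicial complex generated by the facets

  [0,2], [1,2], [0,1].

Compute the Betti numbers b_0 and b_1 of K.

K has 3 vertices, 3 edges.
rank ∂_0 = 0, rank ∂_1 = 2 ⇒ b_0 = 3 − 0 − 2 = 1; all invariant factors of ∂_1 are 1 so no torsion. So H_0 ≅ Z.
rank ∂_1 = 2, rank ∂_2 = 0 ⇒ b_1 = 3 − 2 − 0 = 1. So H_1 ≅ Z.

b_0 = 1, b_1 = 1.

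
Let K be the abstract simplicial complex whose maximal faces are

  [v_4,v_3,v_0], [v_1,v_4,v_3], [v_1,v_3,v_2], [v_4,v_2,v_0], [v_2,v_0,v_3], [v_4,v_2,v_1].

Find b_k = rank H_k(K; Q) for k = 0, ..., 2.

b_0 = 1, b_1 = 0, b_2 = 1.

We work with the vertex ordering v_0 < v_1 < v_2 < v_3 < v_4. The simplices of K, each written with vertices in increasing order, are:

  0-simplices (5): [v_0], [v_1], [v_2], [v_3], [v_4]
  1-simplices (9): [v_0,v_2], [v_0,v_3], [v_0,v_4], [v_1,v_2], [v_1,v_3], [v_1,v_4], [v_2,v_3], [v_2,v_4], [v_3,v_4]
  2-simplices (6): [v_0,v_2,v_3], [v_0,v_2,v_4], [v_0,v_3,v_4], [v_1,v_2,v_3], [v_1,v_2,v_4], [v_1,v_3,v_4]

Hence C_0 ≅ Z^5, C_1 ≅ Z^9, C_2 ≅ Z^6.

Boundary ∂_1: C_1 → C_0 is given by ∂[p,q] = [q] − [p]. For instance
  ∂[v_0,v_2] = [v_2] − [v_0].
As a 5×9 matrix over Z this has rank 4, with invariant factors (1,1,1,1).

The boundary map ∂_2: C_2 → C_1 sends each 2-simplex [p,q,r] to [q,r] − [p,r] + [p,q]. For instance
  ∂[v_1,v_2,v_4] = [v_2,v_4] − [v_1,v_4] + [v_1,v_2],
  ∂[v_0,v_3,v_4] = [v_3,v_4] − [v_0,v_4] + [v_0,v_3].
This gives a 9×6 integer matrix of rank 5; reducing to Smith normal form yields diagonal entries (1,1,1,1,1).

From H_k ≅ ker(∂_k) / im(∂_{k+1}) we obtain:

  H_0: rank C_0 − rank ∂_1 = 5 − 4 = 1, and the invariant factors of ∂_1 are all 1, so H_0 = Z.
  H_1: rank ker ∂_1 − rank ∂_2 = (9 − 4) − 5 = 0, and the invariant factors of ∂_2 are all 1, so H_1 = 0.
  H_2: rank ker ∂_2 − rank ∂_3 = (6 − 5) − 0 = 1, and there is no ∂_3, so H_2 = Z.

As a check, the Euler characteristic is 5 − 9 + 6 = 2, which agrees with 1 − 0 + 1 = 2.
(K is a triangulation of the 2-sphere S^2.)

Hence the Betti numbers are b_0 = 1, b_1 = 0, b_2 = 1.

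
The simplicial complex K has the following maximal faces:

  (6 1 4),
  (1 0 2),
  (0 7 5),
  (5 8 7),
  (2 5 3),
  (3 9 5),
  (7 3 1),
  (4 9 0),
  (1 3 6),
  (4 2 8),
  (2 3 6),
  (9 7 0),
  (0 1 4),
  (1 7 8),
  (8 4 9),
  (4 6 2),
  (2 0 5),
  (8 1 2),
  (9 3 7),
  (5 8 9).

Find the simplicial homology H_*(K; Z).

We work with the vertex ordering 0 < 1 < 2 < 3 < 4 < 5 < 6 < 7 < 8 < 9. The simplices of K, each written with vertices in increasing order, are:

  0-simplices (10): [0], [1], [2], [3], [4], [5], [6], [7], [8], [9]
  1-simplices (30): (30 of them)
  2-simplices (20): (20 of them)

Hence C_0 ≅ Z^10, C_1 ≅ Z^30, C_2 ≅ Z^20.

∂_1: C_1 → C_0 maps an edge to its endpoints' difference, ∂[p,q] = q − p. For instance
  ∂[2,6] = [6] − [2].
The 10×30 boundary matrix has rank 9 and Smith normal form diag(1,1,1,1,1,1,1,1,1).

Boundary ∂_2: C_2 → C_1 sends each 2-simplex [p,q,r] to [q,r] − [p,r] + [p,q]. For instance
  ∂[0,5,7] = [5,7] − [0,7] + [0,5],
  ∂[2,3,5] = [3,5] − [2,5] + [2,3].
As a 30×20 matrix over Z this has rank 20, with invariant factors (1,1,1,1,1,1,1,1,1,1,1,1,1,1,1,1,1,1,1,2).

Now H_k = ker ∂_k / im ∂_{k+1}, so:

  H_0: rank C_0 − rank ∂_1 = 10 − 9 = 1, and the invariant factors of ∂_1 are all 1, so H_0 = Z.
  H_1: rank ker ∂_1 − rank ∂_2 = (30 − 9) − 20 = 1, and ∂_2 has invariant factor 2 > 1, so H_1 = Z ⊕ Z/2Z.
  H_2: rank ker ∂_2 − rank ∂_3 = (20 − 20) − 0 = 0, and there is no ∂_3, so H_2 = 0.

H_0 = Z,  H_1 = Z ⊕ Z/2Z,  H_2 = 0.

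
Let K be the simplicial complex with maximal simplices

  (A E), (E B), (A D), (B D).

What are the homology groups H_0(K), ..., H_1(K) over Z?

K has 4 vertices, 4 edges.
rank ∂_0 = 0, rank ∂_1 = 3 ⇒ b_0 = 4 − 0 − 3 = 1; all invariant factors of ∂_1 are 1 so no torsion. So H_0 ≅ Z.
rank ∂_1 = 3, rank ∂_2 = 0 ⇒ b_1 = 4 − 3 − 0 = 1. So H_1 ≅ Z.

H_0 ≅ Z,  H_1 ≅ Z.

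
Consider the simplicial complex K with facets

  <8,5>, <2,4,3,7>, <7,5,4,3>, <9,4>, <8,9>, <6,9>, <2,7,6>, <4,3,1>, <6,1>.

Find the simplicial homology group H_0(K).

H_0 ≅ Z.

Fix the vertex order 1 < 2 < 3 < 4 < 5 < 6 < 7 < 8 < 9 and write every simplex with vertices in increasing order. Then dim K = 3 and the simplices of K are:

  0-simplices (9): [1], [2], [3], [4], [5], [6], [7], [8], [9]
  1-simplices (18): [1,3], [1,4], [1,6], [2,3], [2,4], [2,6], [2,7], [3,4], [3,5], [3,7], [4,5], [4,7], [4,9], [5,7], [5,8], [6,7], [6,9], [8,9]
  2-simplices (9): [1,3,4], [2,3,4], [2,3,7], [2,4,7], [2,6,7], [3,4,5], [3,4,7], [3,5,7], [4,5,7]
  3-simplices (2): [2,3,4,7], [3,4,5,7]

giving chain groups C_0 ≅ Z^9, C_1 ≅ Z^18, C_2 ≅ Z^9, C_3 ≅ Z^2.

Boundary ∂_1: C_1 → C_0 sends each edge [p,q] (with p < q) to q − p.
The resulting 9×18 matrix has rank 8, and its Smith normal form has invariant factors (1,1,1,1,1,1,1,1).

∂_2: C_2 → C_1 sends each 2-simplex [p,q,r] to [q,r] − [p,r] + [p,q]. For instance
  ∂[4,5,7] = [5,7] − [4,7] + [4,5],
  ∂[2,3,4] = [3,4] − [2,4] + [2,3].
This gives a 18×9 integer matrix of rank 7; reducing to Smith normal form yields diagonal entries (1,1,1,1,1,1,1).

Boundary ∂_3: C_3 → C_2 sends each 3-simplex σ to the alternating sum Σ_i (−1)^i (σ with its i-th vertex removed). For instance
  ∂[3,4,5,7] = [4,5,7] − [3,5,7] + [3,4,7] − [3,4,5],
  ∂[2,3,4,7] = [3,4,7] − [2,4,7] + [2,3,7] − [2,3,4].
The resulting 9×2 matrix has rank 2, and its Smith normal form has invariant factors (1,1).

Computing H_k = (kernel of ∂_k) / (image of ∂_{k+1}):

  H_0: rank C_0 − rank ∂_1 = 9 − 8 = 1, and the invariant factors of ∂_1 are all 1, so H_0 = Z.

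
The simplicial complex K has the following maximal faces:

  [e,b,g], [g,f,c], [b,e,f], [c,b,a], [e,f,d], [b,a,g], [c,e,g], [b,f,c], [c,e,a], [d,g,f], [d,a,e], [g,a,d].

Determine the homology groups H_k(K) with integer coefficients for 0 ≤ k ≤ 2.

Order the vertices as a < b < c < d < e < f < g. Listing each simplex with vertices in this order, K has dimension 2 with simplices:

  0-simplices (7): a, b, c, d, e, f, g
  1-simplices (18): ab, ac, ad, ae, ag, bc, be, bf, bg, ce, cf, cg, de, df, dg, ef, eg, fg
  2-simplices (12): abc, abg, ace, ade, adg, bcf, bef, beg, ceg, cfg, def, dfg

giving chain groups C_0 ≅ Z^7, C_1 ≅ Z^18, C_2 ≅ Z^12.

∂_1: C_1 → C_0 is given by ∂[p,q] = [q] − [p].
The resulting 7×18 matrix has rank 6, and its Smith normal form has invariant factors (1,1,1,1,1,1).

∂_2: C_2 → C_1 maps a triangle to the signed sum of its edges. For instance
  ∂ace = ce − ae + ac,
  ∂bef = ef − bf + be.
The resulting 18×12 matrix has rank 12, and its Smith normal form has invariant factors (1,1,1,1,1,1,1,1,1,1,1,2).

Reading off H_k = ker ∂_k / im ∂_{k+1}:

  H_0: rank C_0 − rank ∂_1 = 7 − 6 = 1, and the invariant factors of ∂_1 are all 1, so H_0 ≅ Z.
  H_1: rank ker ∂_1 − rank ∂_2 = (18 − 6) − 12 = 0, and ∂_2 has invariant factor 2 > 1, so H_1 ≅ Z_2.
  H_2: rank ker ∂_2 − rank ∂_3 = (12 − 12) − 0 = 0, and there is no ∂_3, so H_2 ≅ 0.

As a check, the Euler characteristic is 7 − 18 + 12 = 1, which agrees with 1 − 0 + 0 = 1.
(K is a triangulation of the real projective plane RP^2.)

H_0 ≅ Z,  H_1 ≅ Z_2,  H_2 = 0.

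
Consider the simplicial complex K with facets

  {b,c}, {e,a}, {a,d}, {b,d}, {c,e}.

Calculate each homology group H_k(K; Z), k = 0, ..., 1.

H_0 ≅ Z,  H_1 ≅ Z.

Order the vertices as a < b < c < d < e. Listing each simplex with vertices in this order, K has dimension 1 with simplices:

  0-simplices (5): a, b, c, d, e
  1-simplices (5): ad, ae, bc, bd, ce

Hence C_0 ≅ Z^5, C_1 ≅ Z^5.

∂_1: C_1 → C_0 sends each edge [p,q] (with p < q) to q − p. For instance
  ∂ae = e − a.
As a 5×5 matrix over Z this has rank 4, with invariant factors (1,1,1,1).

Computing H_k = (kernel of ∂_k) / (image of ∂_{k+1}):

  H_0: rank C_0 − rank ∂_1 = 5 − 4 = 1, and the invariant factors of ∂_1 are all 1, so H_0 = Z.
  H_1: rank ker ∂_1 − rank ∂_2 = (5 − 4) − 0 = 1, and there is no ∂_2, so H_1 = Z.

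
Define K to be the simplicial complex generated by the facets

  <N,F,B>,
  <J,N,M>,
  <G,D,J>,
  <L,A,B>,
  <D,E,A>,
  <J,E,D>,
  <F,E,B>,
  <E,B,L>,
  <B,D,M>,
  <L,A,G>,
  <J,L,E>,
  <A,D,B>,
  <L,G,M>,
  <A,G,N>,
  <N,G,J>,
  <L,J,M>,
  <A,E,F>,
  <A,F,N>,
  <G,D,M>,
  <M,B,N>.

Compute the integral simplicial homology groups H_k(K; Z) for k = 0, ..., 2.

H_0 = Z,  H_1 = Z ⊕ Z/2,  H_2 = 0.

Fix the vertex order A < B < D < E < F < G < J < L < M < N and write every simplex with vertices in increasing order. Then dim K = 2 and the simplices of K are:

  0-simplices (10): A, B, D, E, F, G, J, L, M, N
  1-simplices (30): AB, AD, AE, AF, AG, AL, AN, BD, BE, BF, BL, BM, BN, DE, DG, DJ, DM, EF, EJ, EL, FN, GJ, GL, GM, GN, JL, JM, JN, LM, MN
  2-simplices (20): ABD, ABL, ADE, AEF, AFN, AGL, AGN, BDM, BEF, BEL, BFN, BMN, DEJ, DGJ, DGM, EJL, GJN, GLM, JLM, JMN

Hence C_0 ≅ Z^10, C_1 ≅ Z^30, C_2 ≅ Z^20.

Boundary ∂_1: C_1 → C_0 sends each edge [p,q] (with p < q) to q − p. For instance
  ∂GJ = J − G.
The 10×30 boundary matrix has rank 9 and Smith normal form diag(1,1,1,1,1,1,1,1,1).

Boundary ∂_2: C_2 → C_1 sends each 2-simplex [p,q,r] to [q,r] − [p,r] + [p,q]. For instance
  ∂AEF = EF − AF + AE,
  ∂ADE = DE − AE + AD.
The 30×20 boundary matrix has rank 20 and Smith normal form diag(1,1,1,1,1,1,1,1,1,1,1,1,1,1,1,1,1,1,1,2).

Now H_k = ker ∂_k / im ∂_{k+1}, so:

  H_0: rank C_0 − rank ∂_1 = 10 − 9 = 1, and the invariant factors of ∂_1 are all 1, so H_0 ≅ Z.
  H_1: rank ker ∂_1 − rank ∂_2 = (30 − 9) − 20 = 1, and ∂_2 has invariant factor 2 > 1, so H_1 ≅ Z ⊕ Z/2.
  H_2: rank ker ∂_2 − rank ∂_3 = (20 − 20) − 0 = 0, and there is no ∂_3, so H_2 ≅ 0.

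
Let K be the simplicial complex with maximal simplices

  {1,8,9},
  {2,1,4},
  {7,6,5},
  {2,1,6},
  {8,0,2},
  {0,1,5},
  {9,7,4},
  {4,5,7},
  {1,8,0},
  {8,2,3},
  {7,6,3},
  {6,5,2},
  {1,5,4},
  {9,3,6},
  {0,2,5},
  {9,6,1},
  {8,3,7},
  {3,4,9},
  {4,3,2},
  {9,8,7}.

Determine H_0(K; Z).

H_0 = Z.

Order the vertices as 0 < 1 < 2 < 3 < 4 < 5 < 6 < 7 < 8 < 9. Listing each simplex with vertices in this order, K has dimension 2 with simplices:

  0-simplices (10): [0], [1], [2], [3], [4], [5], [6], [7], [8], [9]
  1-simplices (30): (30 of them)
  2-simplices (20): (20 of them)

Hence C_0 ≅ Z^10, C_1 ≅ Z^30, C_2 ≅ Z^20.

The boundary map ∂_1: C_1 → C_0 is given by ∂[p,q] = [q] − [p].
This gives a 10×30 integer matrix of rank 9; reducing to Smith normal form yields diagonal entries (1,1,1,1,1,1,1,1,1).

Boundary ∂_2: C_2 → C_1 maps a triangle to the signed sum of its edges. For instance
  ∂[0,1,8] = [1,8] − [0,8] + [0,1],
  ∂[2,3,8] = [3,8] − [2,8] + [2,3].
The resulting 30×20 matrix has rank 20, and its Smith normal form has invariant factors (1,1,1,1,1,1,1,1,1,1,1,1,1,1,1,1,1,1,1,2).

Reading off H_k = ker ∂_k / im ∂_{k+1}:

  H_0: rank C_0 − rank ∂_1 = 10 − 9 = 1, and the invariant factors of ∂_1 are all 1, so H_0 ≅ Z.

(K is a triangulation of the Klein bottle.)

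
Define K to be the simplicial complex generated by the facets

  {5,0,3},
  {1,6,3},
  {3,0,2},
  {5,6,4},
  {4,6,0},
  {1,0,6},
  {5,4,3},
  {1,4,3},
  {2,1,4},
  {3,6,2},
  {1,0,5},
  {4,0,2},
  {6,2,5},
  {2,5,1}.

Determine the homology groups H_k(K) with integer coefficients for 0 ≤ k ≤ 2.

Take the total order 0 < 1 < 2 < 3 < 4 < 5 < 6 on the vertex set. Then K (dimension 2) consists of the simplices:

  0-simplices (7): [0], [1], [2], [3], [4], [5], [6]
  1-simplices (21): [0,1], [0,2], [0,3], [0,4], [0,5], [0,6], [1,2], [1,3], [1,4], [1,5], [1,6], [2,3], [2,4], [2,5], [2,6], [3,4], [3,5], [3,6], [4,5], [4,6], [5,6]
  2-simplices (14): [0,1,5], [0,1,6], [0,2,3], [0,2,4], [0,3,5], [0,4,6], [1,2,4], [1,2,5], [1,3,4], [1,3,6], [2,3,6], [2,5,6], [3,4,5], [4,5,6]

so the chain groups are C_0 ≅ Z^7, C_1 ≅ Z^21, C_2 ≅ Z^14.

∂_1: C_1 → C_0 sends each edge [p,q] (with p < q) to q − p.
The resulting 7×21 matrix has rank 6, and its Smith normal form has invariant factors (1,1,1,1,1,1).

Boundary ∂_2: C_2 → C_1 maps a triangle to the signed sum of its edges. For instance
  ∂[0,4,6] = [4,6] − [0,6] + [0,4],
  ∂[1,3,6] = [3,6] − [1,6] + [1,3].
As a 21×14 matrix over Z this has rank 13, with invariant factors (1,1,1,1,1,1,1,1,1,1,1,1,1).

Reading off H_k = ker ∂_k / im ∂_{k+1}:

  H_0: rank C_0 − rank ∂_1 = 7 − 6 = 1, and the invariant factors of ∂_1 are all 1, so H_0 ≅ Z.
  H_1: rank ker ∂_1 − rank ∂_2 = (21 − 6) − 13 = 2, and the invariant factors of ∂_2 are all 1, so H_1 ≅ Z^2.
  H_2: rank ker ∂_2 − rank ∂_3 = (14 − 13) − 0 = 1, and there is no ∂_3, so H_2 ≅ Z.

As a check, the Euler characteristic is 7 − 21 + 14 = 0, which agrees with 1 − 2 + 1 = 0.

H_0 = Z,  H_1 = Z^2,  H_2 = Z.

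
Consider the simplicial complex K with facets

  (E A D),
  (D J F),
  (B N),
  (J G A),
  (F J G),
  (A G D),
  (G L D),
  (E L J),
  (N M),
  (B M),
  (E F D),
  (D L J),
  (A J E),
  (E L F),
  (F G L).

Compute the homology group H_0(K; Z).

Order the vertices as A < B < D < E < F < G < J < L < M < N. Listing each simplex with vertices in this order, K has dimension 2 with simplices:

  0-simplices (10): A, B, D, E, F, G, J, L, M, N
  1-simplices (21): AD, AE, AG, AJ, BM, BN, DE, DF, DG, DJ, DL, EF, EJ, EL, FG, FJ, FL, GJ, GL, JL, MN
  2-simplices (12): ADE, ADG, AEJ, AGJ, DEF, DFJ, DGL, DJL, EFL, EJL, FGJ, FGL

Hence C_0 ≅ Z^10, C_1 ≅ Z^21, C_2 ≅ Z^12.

∂_1: C_1 → C_0 maps an edge to its endpoints' difference, ∂[p,q] = q − p. For instance
  ∂DF = F − D.
The resulting 10×21 matrix has rank 8, and its Smith normal form has invariant factors (1,1,1,1,1,1,1,1).

Boundary ∂_2: C_2 → C_1 maps a triangle to the signed sum of its edges. For instance
  ∂AGJ = GJ − AJ + AG,
  ∂EFL = FL − EL + EF.
As a 21×12 matrix over Z this has rank 12, with invariant factors (1,1,1,1,1,1,1,1,1,1,1,2).

Reading off H_k = ker ∂_k / im ∂_{k+1}:

  H_0: rank C_0 − rank ∂_1 = 10 − 8 = 2, and the invariant factors of ∂_1 are all 1, so H_0 = Z^2.

H_0 = Z^2.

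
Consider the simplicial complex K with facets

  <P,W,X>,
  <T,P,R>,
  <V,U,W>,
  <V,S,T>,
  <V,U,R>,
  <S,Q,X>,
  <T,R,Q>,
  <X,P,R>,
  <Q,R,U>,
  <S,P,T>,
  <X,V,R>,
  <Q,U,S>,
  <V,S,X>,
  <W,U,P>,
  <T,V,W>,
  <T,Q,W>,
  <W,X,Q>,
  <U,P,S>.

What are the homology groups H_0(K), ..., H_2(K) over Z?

H_0 = Z,  H_1 = Z^2,  H_2 = Z.

Fix the vertex order P < Q < R < S < T < U < V < W < X and write every simplex with vertices in increasing order. Then dim K = 2 and the simplices of K are:

  0-simplices (9): P, Q, R, S, T, U, V, W, X
  1-simplices (27): PR, PS, PT, PU, PW, PX, QR, QS, QT, QU, QW, QX, RT, RU, RV, RX, ST, SU, SV, SX, TV, TW, UV, UW, VW, VX, WX
  2-simplices (18): PRT, PRX, PST, PSU, PUW, PWX, QRT, QRU, QSU, QSX, QTW, QWX, RUV, RVX, STV, SVX, TVW, UVW

Hence C_0 ≅ Z^9, C_1 ≅ Z^27, C_2 ≅ Z^18.

∂_1: C_1 → C_0 maps an edge to its endpoints' difference, ∂[p,q] = q − p.
The 9×27 boundary matrix has rank 8 and Smith normal form diag(1,1,1,1,1,1,1,1).

Boundary ∂_2: C_2 → C_1 sends each 2-simplex [p,q,r] to [q,r] − [p,r] + [p,q]. For instance
  ∂RUV = UV − RV + RU,
  ∂QRU = RU − QU + QR.
The resulting 27×18 matrix has rank 17, and its Smith normal form has invariant factors (1,1,1,1,1,1,1,1,1,1,1,1,1,1,1,1,1).

From H_k ≅ ker(∂_k) / im(∂_{k+1}) we obtain:

  H_0: rank C_0 − rank ∂_1 = 9 − 8 = 1, and the invariant factors of ∂_1 are all 1, so H_0 = Z.
  H_1: rank ker ∂_1 − rank ∂_2 = (27 − 8) − 17 = 2, and the invariant factors of ∂_2 are all 1, so H_1 = Z^2.
  H_2: rank ker ∂_2 − rank ∂_3 = (18 − 17) − 0 = 1, and there is no ∂_3, so H_2 = Z.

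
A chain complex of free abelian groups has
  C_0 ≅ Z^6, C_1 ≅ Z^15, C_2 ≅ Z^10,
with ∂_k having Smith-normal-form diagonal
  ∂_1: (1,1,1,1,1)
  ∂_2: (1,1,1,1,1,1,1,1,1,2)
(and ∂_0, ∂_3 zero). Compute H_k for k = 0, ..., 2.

H_0 = Z,  H_1 = Z_2,  H_2 = 0.

H_0: b_0 = 6 − 0 − 5 = 1; torsion from ∂_1 factors > 1: none. So H_0 = Z.
H_1: b_1 = 15 − 5 − 10 = 0; torsion from ∂_2 factors > 1: [2]. So H_1 = Z_2.
H_2: b_2 = 10 − 10 − 0 = 0; torsion from ∂_3 factors > 1: none. So H_2 = 0.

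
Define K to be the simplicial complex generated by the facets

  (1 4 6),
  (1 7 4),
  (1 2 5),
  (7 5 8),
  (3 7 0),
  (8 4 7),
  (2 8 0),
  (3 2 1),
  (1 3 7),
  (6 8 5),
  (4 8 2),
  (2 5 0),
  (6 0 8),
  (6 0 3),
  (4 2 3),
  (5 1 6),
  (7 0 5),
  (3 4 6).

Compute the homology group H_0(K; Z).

Fix the vertex order 0 < 1 < 2 < 3 < 4 < 5 < 6 < 7 < 8 and write every simplex with vertices in increasing order. Then dim K = 2 and the simplices of K are:

  0-simplices (9): [0], [1], [2], [3], [4], [5], [6], [7], [8]
  1-simplices (27): (27 of them)
  2-simplices (18): [0,2,5], [0,2,8], [0,3,6], [0,3,7], [0,5,7], [0,6,8], [1,2,3], [1,2,5], [1,3,7], [1,4,6], [1,4,7], [1,5,6], [2,3,4], [2,4,8], [3,4,6], [4,7,8], [5,6,8], [5,7,8]

so the chain groups are C_0 ≅ Z^9, C_1 ≅ Z^27, C_2 ≅ Z^18.

The boundary map ∂_1: C_1 → C_0 sends each edge [p,q] (with p < q) to q − p.
As a 9×27 matrix over Z this has rank 8, with invariant factors (1,1,1,1,1,1,1,1).

∂_2: C_2 → C_1 acts by ∂[p,q,r] = [q,r] − [p,r] + [p,q]. For instance
  ∂[0,5,7] = [5,7] − [0,7] + [0,5],
  ∂[5,7,8] = [7,8] − [5,8] + [5,7].
The resulting 27×18 matrix has rank 18, and its Smith normal form has invariant factors (1,1,1,1,1,1,1,1,1,1,1,1,1,1,1,1,1,2).

Now H_k = ker ∂_k / im ∂_{k+1}, so:

  H_0: rank C_0 − rank ∂_1 = 9 − 8 = 1, and the invariant factors of ∂_1 are all 1, so H_0 ≅ Z.

H_0 ≅ Z.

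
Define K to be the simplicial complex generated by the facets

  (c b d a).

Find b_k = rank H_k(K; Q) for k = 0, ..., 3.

Fix the vertex order a < b < c < d and write every simplex with vertices in increasing order. Then dim K = 3 and the simplices of K are:

  0-simplices (4): a, b, c, d
  1-simplices (6): ab, ac, ad, bc, bd, cd
  2-simplices (4): abc, abd, acd, bcd
  3-simplices (1): abcd

Hence C_0 ≅ Z^4, C_1 ≅ Z^6, C_2 ≅ Z^4, C_3 ≅ Z^1.

Boundary ∂_1: C_1 → C_0 sends each edge [p,q] (with p < q) to q − p.
The resulting 4×6 matrix has rank 3, and its Smith normal form has invariant factors (1,1,1).

∂_2: C_2 → C_1 acts by ∂[p,q,r] = [q,r] − [p,r] + [p,q]. For instance
  ∂acd = cd − ad + ac,
  ∂abc = bc − ac + ab.
The 6×4 boundary matrix has rank 3 and Smith normal form diag(1,1,1).

The boundary map ∂_3: C_3 → C_2 sends each 3-simplex σ to the alternating sum Σ_i (−1)^i (σ with its i-th vertex removed). For instance
  ∂abcd = bcd − acd + abd − abc.
As a 4×1 matrix over Z this has rank 1, with invariant factors (1).

Computing H_k = (kernel of ∂_k) / (image of ∂_{k+1}):

  H_0: rank C_0 − rank ∂_1 = 4 − 3 = 1, and the invariant factors of ∂_1 are all 1, so H_0 = Z.
  H_1: rank ker ∂_1 − rank ∂_2 = (6 − 3) − 3 = 0, and the invariant factors of ∂_2 are all 1, so H_1 = 0.
  H_2: rank ker ∂_2 − rank ∂_3 = (4 − 3) − 1 = 0, and the invariant factors of ∂_3 are all 1, so H_2 = 0.
  H_3: rank ker ∂_3 − rank ∂_4 = (1 − 1) − 0 = 0, and there is no ∂_4, so H_3 = 0.

(K is a triangulation of the 3-simplex.)

Hence the Betti numbers are b_0 = 1, b_1 = 0, b_2 = 0, b_3 = 0.

b_0 = 1, b_1 = 0, b_2 = 0, b_3 = 0.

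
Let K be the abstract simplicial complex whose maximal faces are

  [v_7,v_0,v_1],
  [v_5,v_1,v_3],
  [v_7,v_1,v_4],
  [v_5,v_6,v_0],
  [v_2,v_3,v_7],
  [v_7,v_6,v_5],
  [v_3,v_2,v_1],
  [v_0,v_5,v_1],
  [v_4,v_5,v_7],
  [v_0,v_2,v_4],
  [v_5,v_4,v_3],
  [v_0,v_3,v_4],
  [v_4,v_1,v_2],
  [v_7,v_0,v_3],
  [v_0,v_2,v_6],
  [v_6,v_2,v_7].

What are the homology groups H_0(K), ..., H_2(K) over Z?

Order the vertices as v_0 < v_1 < v_2 < v_3 < v_4 < v_5 < v_6 < v_7. Listing each simplex with vertices in this order, K has dimension 2 with simplices:

  0-simplices (8): [v_0], [v_1], [v_2], [v_3], [v_4], [v_5], [v_6], [v_7]
  1-simplices (24): (24 of them)
  2-simplices (16): (16 of them)

so the chain groups are C_0 ≅ Z^8, C_1 ≅ Z^24, C_2 ≅ Z^16.

Boundary ∂_1: C_1 → C_0 maps an edge to its endpoints' difference, ∂[p,q] = q − p.
As a 8×24 matrix over Z this has rank 7, with invariant factors (1,1,1,1,1,1,1).

The boundary map ∂_2: C_2 → C_1 acts by ∂[p,q,r] = [q,r] − [p,r] + [p,q]. For instance
  ∂[v_0,v_3,v_7] = [v_3,v_7] − [v_0,v_7] + [v_0,v_3],
  ∂[v_3,v_4,v_5] = [v_4,v_5] − [v_3,v_5] + [v_3,v_4].
This gives a 24×16 integer matrix of rank 15; reducing to Smith normal form yields diagonal entries (1,1,1,1,1,1,1,1,1,1,1,1,1,1,1).

Now H_k = ker ∂_k / im ∂_{k+1}, so:

  H_0: rank C_0 − rank ∂_1 = 8 − 7 = 1, and the invariant factors of ∂_1 are all 1, so H_0 = Z.
  H_1: rank ker ∂_1 − rank ∂_2 = (24 − 7) − 15 = 2, and the invariant factors of ∂_2 are all 1, so H_1 = Z^2.
  H_2: rank ker ∂_2 − rank ∂_3 = (16 − 15) − 0 = 1, and there is no ∂_3, so H_2 = Z.

H_0 ≅ Z,  H_1 ≅ Z^2,  H_2 ≅ Z.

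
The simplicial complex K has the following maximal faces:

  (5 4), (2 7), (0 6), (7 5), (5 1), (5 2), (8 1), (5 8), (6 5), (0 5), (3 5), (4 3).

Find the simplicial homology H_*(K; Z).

H_0 ≅ Z,  H_1 ≅ Z^4.

Take the total order 0 < 1 < 2 < 3 < 4 < 5 < 6 < 7 < 8 on the vertex set. Then K (dimension 1) consists of the simplices:

  0-simplices (9): [0], [1], [2], [3], [4], [5], [6], [7], [8]
  1-simplices (12): [0,5], [0,6], [1,5], [1,8], [2,5], [2,7], [3,4], [3,5], [4,5], [5,6], [5,7], [5,8]

so the chain groups are C_0 ≅ Z^9, C_1 ≅ Z^12.

The boundary map ∂_1: C_1 → C_0 maps an edge to its endpoints' difference, ∂[p,q] = q − p. For instance
  ∂[5,6] = [6] − [5].
As a 9×12 matrix over Z this has rank 8, with invariant factors (1,1,1,1,1,1,1,1).

Now H_k = ker ∂_k / im ∂_{k+1}, so:

  H_0: rank C_0 − rank ∂_1 = 9 − 8 = 1, and the invariant factors of ∂_1 are all 1, so H_0 = Z.
  H_1: rank ker ∂_1 − rank ∂_2 = (12 − 8) − 0 = 4, and there is no ∂_2, so H_1 = Z^4.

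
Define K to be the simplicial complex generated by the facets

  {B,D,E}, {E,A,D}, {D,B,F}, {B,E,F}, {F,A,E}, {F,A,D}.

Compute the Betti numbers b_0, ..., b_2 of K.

b_0 = 1, b_1 = 0, b_2 = 1.

We work with the vertex ordering A < B < D < E < F. The simplices of K, each written with vertices in increasing order, are:

  0-simplices (5): A, B, D, E, F
  1-simplices (9): AD, AE, AF, BD, BE, BF, DE, DF, EF
  2-simplices (6): ADE, ADF, AEF, BDE, BDF, BEF

Hence C_0 ≅ Z^5, C_1 ≅ Z^9, C_2 ≅ Z^6.

The boundary map ∂_1: C_1 → C_0 sends each edge [p,q] (with p < q) to q − p. For instance
  ∂AF = F − A.
The resulting 5×9 matrix has rank 4, and its Smith normal form has invariant factors (1,1,1,1).

∂_2: C_2 → C_1 sends each 2-simplex [p,q,r] to [q,r] − [p,r] + [p,q]. For instance
  ∂ADE = DE − AE + AD,
  ∂AEF = EF − AF + AE.
As a 9×6 matrix over Z this has rank 5, with invariant factors (1,1,1,1,1).

Computing H_k = (kernel of ∂_k) / (image of ∂_{k+1}):

  H_0: rank C_0 − rank ∂_1 = 5 − 4 = 1, and the invariant factors of ∂_1 are all 1, so H_0 ≅ Z.
  H_1: rank ker ∂_1 − rank ∂_2 = (9 − 4) − 5 = 0, and the invariant factors of ∂_2 are all 1, so H_1 ≅ 0.
  H_2: rank ker ∂_2 − rank ∂_3 = (6 − 5) − 0 = 1, and there is no ∂_3, so H_2 ≅ Z.

Hence the Betti numbers are b_0 = 1, b_1 = 0, b_2 = 1.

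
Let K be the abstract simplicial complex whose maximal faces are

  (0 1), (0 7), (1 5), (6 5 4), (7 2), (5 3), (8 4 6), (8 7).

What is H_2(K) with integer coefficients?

Take the total order 0 < 1 < 2 < 3 < 4 < 5 < 6 < 7 < 8 on the vertex set. Then K (dimension 2) consists of the simplices:

  0-simplices (9): [0], [1], [2], [3], [4], [5], [6], [7], [8]
  1-simplices (11): [0,1], [0,7], [1,5], [2,7], [3,5], [4,5], [4,6], [4,8], [5,6], [6,8], [7,8]
  2-simplices (2): [4,5,6], [4,6,8]

Hence C_0 ≅ Z^9, C_1 ≅ Z^11, C_2 ≅ Z^2.

∂_1: C_1 → C_0 is given by ∂[p,q] = [q] − [p]. For instance
  ∂[2,7] = [7] − [2].
This gives a 9×11 integer matrix of rank 8; reducing to Smith normal form yields diagonal entries (1,1,1,1,1,1,1,1).

The boundary map ∂_2: C_2 → C_1 acts by ∂[p,q,r] = [q,r] − [p,r] + [p,q]. For instance
  ∂[4,6,8] = [6,8] − [4,8] + [4,6],
  ∂[4,5,6] = [5,6] − [4,6] + [4,5].
As a 11×2 matrix over Z this has rank 2, with invariant factors (1,1).

Now H_k = ker ∂_k / im ∂_{k+1}, so:

  H_2: rank ker ∂_2 − rank ∂_3 = (2 − 2) − 0 = 0, and there is no ∂_3, so H_2 ≅ 0.

H_2 ≅ 0.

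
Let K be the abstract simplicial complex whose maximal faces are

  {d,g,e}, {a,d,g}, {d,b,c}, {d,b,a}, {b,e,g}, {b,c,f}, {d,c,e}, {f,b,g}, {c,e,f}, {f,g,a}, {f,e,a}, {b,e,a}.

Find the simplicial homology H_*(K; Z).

H_0 = Z,  H_1 = Z/2Z,  H_2 = 0.

Order the vertices as a < b < c < d < e < f < g. Listing each simplex with vertices in this order, K has dimension 2 with simplices:

  0-simplices (7): a, b, c, d, e, f, g
  1-simplices (18): ab, ad, ae, af, ag, bc, bd, be, bf, bg, cd, ce, cf, de, dg, ef, eg, fg
  2-simplices (12): abd, abe, adg, aef, afg, bcd, bcf, beg, bfg, cde, cef, deg

Hence C_0 ≅ Z^7, C_1 ≅ Z^18, C_2 ≅ Z^12.

Boundary ∂_1: C_1 → C_0 maps an edge to its endpoints' difference, ∂[p,q] = q − p.
As a 7×18 matrix over Z this has rank 6, with invariant factors (1,1,1,1,1,1).

The boundary map ∂_2: C_2 → C_1 sends each 2-simplex [p,q,r] to [q,r] − [p,r] + [p,q]. For instance
  ∂bcf = cf − bf + bc,
  ∂beg = eg − bg + be.
The resulting 18×12 matrix has rank 12, and its Smith normal form has invariant factors (1,1,1,1,1,1,1,1,1,1,1,2).

Reading off H_k = ker ∂_k / im ∂_{k+1}:

  H_0: rank C_0 − rank ∂_1 = 7 − 6 = 1, and the invariant factors of ∂_1 are all 1, so H_0 = Z.
  H_1: rank ker ∂_1 − rank ∂_2 = (18 − 6) − 12 = 0, and ∂_2 has invariant factor 2 > 1, so H_1 = Z/2Z.
  H_2: rank ker ∂_2 − rank ∂_3 = (12 − 12) − 0 = 0, and there is no ∂_3, so H_2 = 0.

(K is a triangulation of the real projective plane RP^2.)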